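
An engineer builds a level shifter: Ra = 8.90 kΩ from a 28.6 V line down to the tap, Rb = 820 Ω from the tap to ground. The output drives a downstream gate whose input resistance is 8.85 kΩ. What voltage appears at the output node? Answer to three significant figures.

The load sits in parallel with Rb: Rb‖R_L = (820 × 8850) / (820 + 8850) = 750.5 Ω.
V_out = 28.6 × 750.5 / (8900 + 750.5) = 28.6 × 750.5/9650 = 2.22 V.
(Unloaded it would have been 2.41 V.)

V_out ≈ 2.22 V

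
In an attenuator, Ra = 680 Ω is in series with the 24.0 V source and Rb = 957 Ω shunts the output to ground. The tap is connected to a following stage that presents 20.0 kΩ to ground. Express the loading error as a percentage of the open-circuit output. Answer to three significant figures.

The divider's output (Thévenin) resistance is Ra‖Rb = 397.5 Ω.
Fractional drop under load = R_th/(R_th + R_L) = 397.5 / (397.5 + 20000) = 0.01949.
So the output falls by 1.95 %.

1.95 %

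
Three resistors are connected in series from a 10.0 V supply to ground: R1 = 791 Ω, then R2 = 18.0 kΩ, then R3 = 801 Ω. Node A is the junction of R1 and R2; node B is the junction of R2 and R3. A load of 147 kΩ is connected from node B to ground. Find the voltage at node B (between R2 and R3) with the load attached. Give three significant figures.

At node B, R3 is in parallel with the load: R3‖R_L = 796.7 Ω.
Below node A the resistance is R2 + (R3‖R_L) = 18800 Ω, so V_A = 10.0 × 18800/19590 = 9.596 V.
Then V_B = V_A × (R3‖R_L)/(R2 + R3‖R_L) = 9.596 × 796.7/18800 = 0.407 V.

V ≈ 0.407 V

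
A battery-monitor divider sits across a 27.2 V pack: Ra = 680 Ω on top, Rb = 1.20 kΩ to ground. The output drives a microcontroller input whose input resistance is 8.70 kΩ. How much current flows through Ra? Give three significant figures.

Rb‖R_L = 1055 Ω, so the source sees Ra + Rb‖R_L = 1735 Ω.
I = 27.2 V / 1735 Ω = 15.7 mA.

I ≈ 15.7 mA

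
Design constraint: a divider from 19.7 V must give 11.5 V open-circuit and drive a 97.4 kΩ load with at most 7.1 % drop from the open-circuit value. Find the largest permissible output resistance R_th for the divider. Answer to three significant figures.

Loading drop = R_th/(R_th + R_L) ≤ 0.0710, so R_th ≤ R_L · ε/(1−ε) = 97.4 kΩ × 0.0710/0.9290 = 7.44 kΩ.
(Any R1, R2 with R2/(R1+R2) = 0.584 and R1‖R2 ≤ 7.44 kΩ will meet the spec.)

R_th ≤ 7.44 kΩ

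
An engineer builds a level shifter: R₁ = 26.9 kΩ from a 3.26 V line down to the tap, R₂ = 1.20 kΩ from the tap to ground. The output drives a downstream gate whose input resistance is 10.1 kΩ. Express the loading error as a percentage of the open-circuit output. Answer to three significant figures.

10.2 %

The divider's output (Thévenin) resistance is R₁‖R₂ = 1.149 kΩ.
Fractional drop under load = R_th/(R_th + R_L) = 1.149 / (1.149 + 10.1) = 0.1021.
So the output falls by 10.2 %.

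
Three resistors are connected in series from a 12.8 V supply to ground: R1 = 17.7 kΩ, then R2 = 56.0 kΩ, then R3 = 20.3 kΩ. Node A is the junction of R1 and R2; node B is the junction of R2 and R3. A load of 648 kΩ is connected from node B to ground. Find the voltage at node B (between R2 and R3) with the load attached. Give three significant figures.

At node B, R3 is in parallel with the load: R3‖R_L = 19.68 kΩ.
Below node A the resistance is R2 + (R3‖R_L) = 75.68 kΩ, so V_A = 12.8 × 75.68/93.38 = 10.37 V.
Then V_B = V_A × (R3‖R_L)/(R2 + R3‖R_L) = 10.37 × 19.68/75.68 = 2.70 V.

V ≈ 2.70 V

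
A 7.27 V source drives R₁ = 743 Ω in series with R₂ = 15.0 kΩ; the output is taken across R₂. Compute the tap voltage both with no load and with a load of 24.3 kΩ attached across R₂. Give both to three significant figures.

Unloaded: 6.93 V; loaded: 6.73 V

Open-circuit: V = 7.27 × 15000/(743 + 15000) = 6.93 V.
With the load, R₂ becomes R₂‖R_L = 9275 Ω, so V = 7.27 × 9275/10020 = 6.73 V.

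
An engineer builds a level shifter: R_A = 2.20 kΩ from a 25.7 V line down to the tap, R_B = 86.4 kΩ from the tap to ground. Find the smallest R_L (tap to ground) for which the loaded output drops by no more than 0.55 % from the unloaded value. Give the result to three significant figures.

Output resistance R_th = R_A‖R_B = (2.20 × 86.4)/88.60 = 2.145 kΩ.
The fractional drop is R_th/(R_th + R_L); requiring this ≤ 0.00550 gives R_L ≥ R_th(1/0.00550 − 1) = 2.145 × 180.8 = 388 kΩ.

R_L(min) ≈ 388 kΩ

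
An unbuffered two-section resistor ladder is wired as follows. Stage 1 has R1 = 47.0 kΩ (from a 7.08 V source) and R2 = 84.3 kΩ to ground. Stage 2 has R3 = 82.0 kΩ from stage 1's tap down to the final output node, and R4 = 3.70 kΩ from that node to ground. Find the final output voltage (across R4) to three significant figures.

V_out ≈ 0.145 V

Stage 2 presents R3+R4 = 85.70 kΩ as a load on stage 1's tap.
Stage 1's lower leg becomes R2‖(R3+R4) = 42.50 kΩ, so V_mid = 7.08 × 42.50/89.50 = 3.362 V.
Stage 2 is itself unloaded: V_out = V_mid × R4/(R3+R4) = 3.362 × 3.70/85.70 = 0.145 V.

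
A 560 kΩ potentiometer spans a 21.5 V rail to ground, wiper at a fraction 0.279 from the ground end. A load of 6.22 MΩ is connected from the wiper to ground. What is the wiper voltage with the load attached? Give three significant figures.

V ≈ 5.89 V

The wiper splits the pot into (1−α)R = 403.8 kΩ above and αR = 156.2 kΩ below.
Lower section ‖ load = 152.4 kΩ.
V_wiper = 21.5 × 152.4/(403.8 + 152.4) = 5.89 V.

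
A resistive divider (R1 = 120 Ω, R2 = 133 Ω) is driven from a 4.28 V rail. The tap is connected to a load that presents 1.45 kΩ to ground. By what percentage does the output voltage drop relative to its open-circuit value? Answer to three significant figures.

4.17 %

The divider's output (Thévenin) resistance is R1‖R2 = 63.08 Ω.
Fractional drop under load = R_th/(R_th + R_L) = 63.08 / (63.08 + 1450) = 0.04169.
So the output falls by 4.17 %.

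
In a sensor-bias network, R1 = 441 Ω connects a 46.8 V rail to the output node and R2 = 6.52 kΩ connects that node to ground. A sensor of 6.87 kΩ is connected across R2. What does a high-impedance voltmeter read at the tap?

The load sits in parallel with R2: R2‖R_L = (6520 × 6870) / (6520 + 6870) = 3345 Ω.
V_out = 46.8 × 3345 / (441 + 3345) = 46.8 × 3345/3786 = 41.3 V.

V_out ≈ 41.3 V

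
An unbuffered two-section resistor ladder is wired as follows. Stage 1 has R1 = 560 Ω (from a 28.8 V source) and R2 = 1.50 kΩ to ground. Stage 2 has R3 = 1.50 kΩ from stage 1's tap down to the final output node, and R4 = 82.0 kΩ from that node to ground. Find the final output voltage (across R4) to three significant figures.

V_out ≈ 20.5 V

Stage 2 presents R3+R4 = 83500 Ω as a load on stage 1's tap.
Stage 1's lower leg becomes R2‖(R3+R4) = 1474 Ω, so V_mid = 28.8 × 1474/2034 = 20.87 V.
Stage 2 is itself unloaded: V_out = V_mid × R4/(R3+R4) = 20.87 × 82000/83500 = 20.5 V.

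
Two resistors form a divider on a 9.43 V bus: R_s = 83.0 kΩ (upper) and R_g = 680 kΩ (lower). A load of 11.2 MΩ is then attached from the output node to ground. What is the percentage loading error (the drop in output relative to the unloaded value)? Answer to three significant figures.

0.656 %

The divider's output (Thévenin) resistance is R_s‖R_g = 73.97 kΩ.
Fractional drop under load = R_th/(R_th + R_L) = 73.97 / (73.97 + 11200) = 0.006561.
So the output falls by 0.656 %.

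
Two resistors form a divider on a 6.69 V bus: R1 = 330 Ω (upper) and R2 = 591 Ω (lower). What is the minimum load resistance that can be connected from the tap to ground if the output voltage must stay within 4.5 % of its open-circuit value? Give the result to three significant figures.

Output resistance R_th = R1‖R2 = (330 × 591)/921.0 = 211.8 Ω.
The fractional drop is R_th/(R_th + R_L); requiring this ≤ 0.0450 gives R_L ≥ R_th(1/0.0450 − 1) = 211.8 × 21.22 = 4.49 kΩ.

R_L(min) ≈ 4.49 kΩ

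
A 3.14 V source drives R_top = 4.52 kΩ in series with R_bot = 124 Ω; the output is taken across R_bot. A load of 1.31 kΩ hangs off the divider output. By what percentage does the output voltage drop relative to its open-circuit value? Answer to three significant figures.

8.44 %

Unloaded V = 3.14 × 124/4644 = 0.083842 V.
Loaded: R_bot‖R_L = 113.3 Ω, giving V = 3.14 × 113.3/4633 = 0.076769 V.
Drop = (0.083842 − 0.076769) / 0.083842 = 8.44 %.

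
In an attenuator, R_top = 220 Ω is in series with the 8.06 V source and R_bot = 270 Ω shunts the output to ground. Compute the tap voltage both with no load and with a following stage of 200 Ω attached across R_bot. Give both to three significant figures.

Unloaded: 4.44 V; loaded: 2.77 V

Open-circuit: V = 8.06 × 270/(220 + 270) = 4.44 V.
With the load, R_bot becomes R_bot‖R_L = 114.9 Ω, so V = 8.06 × 114.9/334.9 = 2.77 V.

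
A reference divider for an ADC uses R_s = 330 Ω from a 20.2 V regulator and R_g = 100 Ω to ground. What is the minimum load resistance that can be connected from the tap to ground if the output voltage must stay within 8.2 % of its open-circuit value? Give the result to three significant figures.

Output resistance R_th = R_s‖R_g = (330 × 100)/430.0 = 76.74 Ω.
The fractional drop is R_th/(R_th + R_L); requiring this ≤ 0.0820 gives R_L ≥ R_th(1/0.0820 − 1) = 76.74 × 11.20 = 859 Ω.

R_L(min) ≈ 859 Ω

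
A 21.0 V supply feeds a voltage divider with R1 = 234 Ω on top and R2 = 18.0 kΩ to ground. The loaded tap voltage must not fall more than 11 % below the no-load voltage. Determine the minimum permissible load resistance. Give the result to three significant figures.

Output resistance R_th = R1‖R2 = (234 × 18000)/18230 = 231.0 Ω.
The fractional drop is R_th/(R_th + R_L); requiring this ≤ 0.110 gives R_L ≥ R_th(1/0.110 − 1) = 231.0 × 8.091 = 1.87 kΩ.

R_L(min) ≈ 1.87 kΩ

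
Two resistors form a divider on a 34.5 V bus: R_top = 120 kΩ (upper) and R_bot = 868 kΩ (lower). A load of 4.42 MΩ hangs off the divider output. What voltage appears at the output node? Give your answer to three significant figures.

V_out ≈ 29.6 V

The load sits in parallel with R_bot: R_bot‖R_L = (868 × 4420) / (868 + 4420) = 725.5 kΩ.
V_out = 34.5 × 725.5 / (120 + 725.5) = 34.5 × 725.5/845.5 = 29.6 V.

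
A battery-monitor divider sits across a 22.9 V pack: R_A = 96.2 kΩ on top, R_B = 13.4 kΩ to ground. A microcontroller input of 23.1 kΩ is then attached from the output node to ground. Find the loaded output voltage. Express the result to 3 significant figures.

V_out ≈ 1.86 V

The load sits in parallel with R_B: R_B‖R_L = (13.4 × 23.1) / (13.4 + 23.1) = 8.481 kΩ.
V_out = 22.9 × 8.481 / (96.2 + 8.481) = 22.9 × 8.481/104.7 = 1.86 V.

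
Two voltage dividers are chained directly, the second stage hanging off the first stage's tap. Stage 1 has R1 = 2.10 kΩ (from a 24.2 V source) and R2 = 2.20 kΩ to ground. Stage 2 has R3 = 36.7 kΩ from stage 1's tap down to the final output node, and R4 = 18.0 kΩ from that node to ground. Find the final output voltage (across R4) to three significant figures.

Stage 2 presents R3+R4 = 54.70 kΩ as a load on stage 1's tap.
Stage 1's lower leg becomes R2‖(R3+R4) = 2.115 kΩ, so V_mid = 24.2 × 2.115/4.215 = 12.14 V.
Stage 2 is itself unloaded: V_out = V_mid × R4/(R3+R4) = 12.14 × 18.0/54.70 = 4.00 V.

V_out ≈ 4.00 V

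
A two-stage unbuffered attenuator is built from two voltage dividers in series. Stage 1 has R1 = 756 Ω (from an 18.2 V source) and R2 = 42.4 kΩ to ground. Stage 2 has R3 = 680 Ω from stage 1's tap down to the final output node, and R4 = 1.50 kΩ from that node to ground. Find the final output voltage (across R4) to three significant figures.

Stage 2 presents R3+R4 = 2180 Ω as a load on stage 1's tap.
Stage 1's lower leg becomes R2‖(R3+R4) = 2073 Ω, so V_mid = 18.2 × 2073/2829 = 13.34 V.
Stage 2 is itself unloaded: V_out = V_mid × R4/(R3+R4) = 13.34 × 1500/2180 = 9.18 V.

V_out ≈ 9.18 V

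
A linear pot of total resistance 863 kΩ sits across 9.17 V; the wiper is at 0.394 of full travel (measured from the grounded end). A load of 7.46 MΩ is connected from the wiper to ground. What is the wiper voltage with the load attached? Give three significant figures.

V ≈ 3.52 V

The wiper splits the pot into (1−α)R = 523.0 kΩ above and αR = 340.0 kΩ below.
Lower section ‖ load = 325.2 kΩ.
V_wiper = 9.17 × 325.2/(523.0 + 325.2) = 3.52 V.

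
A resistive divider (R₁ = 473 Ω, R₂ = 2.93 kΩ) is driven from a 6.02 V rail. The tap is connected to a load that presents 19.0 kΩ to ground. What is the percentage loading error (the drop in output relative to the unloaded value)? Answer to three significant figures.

The divider's output (Thévenin) resistance is R₁‖R₂ = 407.3 Ω.
Fractional drop under load = R_th/(R_th + R_L) = 407.3 / (407.3 + 19000) = 0.02098.
So the output falls by 2.10 %.

2.10 %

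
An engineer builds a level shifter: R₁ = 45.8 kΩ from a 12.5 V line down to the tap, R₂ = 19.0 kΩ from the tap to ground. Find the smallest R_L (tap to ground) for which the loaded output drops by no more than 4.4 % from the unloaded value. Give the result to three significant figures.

R_L(min) ≈ 292 kΩ

Output resistance R_th = R₁‖R₂ = (45.8 × 19.0)/64.80 = 13.43 kΩ.
The fractional drop is R_th/(R_th + R_L); requiring this ≤ 0.0440 gives R_L ≥ R_th(1/0.0440 − 1) = 13.43 × 21.73 = 292 kΩ.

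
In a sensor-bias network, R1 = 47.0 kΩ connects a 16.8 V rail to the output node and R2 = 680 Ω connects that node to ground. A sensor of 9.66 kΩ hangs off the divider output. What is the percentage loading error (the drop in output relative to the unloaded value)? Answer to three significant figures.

The divider's output (Thévenin) resistance is R1‖R2 = 670.3 Ω.
Fractional drop under load = R_th/(R_th + R_L) = 670.3 / (670.3 + 9660) = 0.06489.
So the output falls by 6.49 %.

6.49 %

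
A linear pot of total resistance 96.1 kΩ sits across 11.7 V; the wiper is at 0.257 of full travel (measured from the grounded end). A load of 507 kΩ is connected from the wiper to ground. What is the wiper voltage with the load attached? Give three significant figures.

V ≈ 2.90 V

The wiper splits the pot into (1−α)R = 71.40 kΩ above and αR = 24.70 kΩ below.
Lower section ‖ load = 23.55 kΩ.
V_wiper = 11.7 × 23.55/(71.40 + 23.55) = 2.90 V.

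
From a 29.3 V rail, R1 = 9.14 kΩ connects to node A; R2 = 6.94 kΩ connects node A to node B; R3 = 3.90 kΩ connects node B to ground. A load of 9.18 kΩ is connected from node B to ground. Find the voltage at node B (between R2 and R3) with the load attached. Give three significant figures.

At node B, R3 is in parallel with the load: R3‖R_L = 2.737 kΩ.
Below node A the resistance is R2 + (R3‖R_L) = 9.677 kΩ, so V_A = 29.3 × 9.677/18.82 = 15.07 V.
Then V_B = V_A × (R3‖R_L)/(R2 + R3‖R_L) = 15.07 × 2.737/9.677 = 4.26 V.

V ≈ 4.26 V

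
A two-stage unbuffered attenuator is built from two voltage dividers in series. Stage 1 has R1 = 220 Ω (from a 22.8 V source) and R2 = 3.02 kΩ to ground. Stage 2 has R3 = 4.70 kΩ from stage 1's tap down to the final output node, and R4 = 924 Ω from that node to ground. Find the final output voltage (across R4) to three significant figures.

V_out ≈ 3.37 V

Stage 2 presents R3+R4 = 5624 Ω as a load on stage 1's tap.
Stage 1's lower leg becomes R2‖(R3+R4) = 1965 Ω, so V_mid = 22.8 × 1965/2185 = 20.50 V.
Stage 2 is itself unloaded: V_out = V_mid × R4/(R3+R4) = 20.50 × 924/5624 = 3.37 V.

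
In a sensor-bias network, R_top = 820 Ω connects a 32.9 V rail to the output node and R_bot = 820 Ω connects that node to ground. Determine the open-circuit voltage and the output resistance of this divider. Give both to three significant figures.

V_th = 16.4 V, R_th = 410 Ω

V_th is the open-circuit tap voltage: 32.9 × 820/(820 + 820) = 16.4 V.
With the supply zeroed, R_top and R_bot appear in parallel from the tap: R_th = R_top‖R_bot = (820 × 820)/1640 = 410 Ω.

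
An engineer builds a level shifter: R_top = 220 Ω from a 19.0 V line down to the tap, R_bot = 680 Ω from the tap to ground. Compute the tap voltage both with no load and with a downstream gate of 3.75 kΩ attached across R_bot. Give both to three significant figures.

Unloaded: 14.4 V; loaded: 13.7 V

Open-circuit: V = 19.0 × 680/(220 + 680) = 14.4 V.
With the load, R_bot becomes R_bot‖R_L = 575.6 Ω, so V = 19.0 × 575.6/795.6 = 13.7 V.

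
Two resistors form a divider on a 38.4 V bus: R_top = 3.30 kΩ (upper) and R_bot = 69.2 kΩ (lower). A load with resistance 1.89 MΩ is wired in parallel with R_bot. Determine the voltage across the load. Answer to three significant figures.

The load sits in parallel with R_bot: R_bot‖R_L = (69.2 × 1890) / (69.2 + 1890) = 66.76 kΩ.
V_out = 38.4 × 66.76 / (3.30 + 66.76) = 38.4 × 66.76/70.06 = 36.6 V.

V_out ≈ 36.6 V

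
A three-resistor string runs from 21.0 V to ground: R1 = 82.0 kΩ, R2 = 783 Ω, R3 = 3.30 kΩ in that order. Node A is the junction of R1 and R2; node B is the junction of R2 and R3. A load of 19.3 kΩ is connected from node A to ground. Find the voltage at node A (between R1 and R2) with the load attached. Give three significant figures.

V ≈ 0.829 V

Below node A the series string R2+R3 = 4083 Ω sits in parallel with the 19300 Ω load: 3370 Ω.
V_A = 21.0 × 3370/(82000 + 3370) = 0.829 V.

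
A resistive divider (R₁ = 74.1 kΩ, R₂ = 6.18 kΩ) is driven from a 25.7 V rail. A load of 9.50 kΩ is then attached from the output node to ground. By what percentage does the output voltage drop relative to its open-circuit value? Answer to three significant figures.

The divider's output (Thévenin) resistance is R₁‖R₂ = 5.704 kΩ.
Fractional drop under load = R_th/(R_th + R_L) = 5.704 / (5.704 + 9.50) = 0.3752.
So the output falls by 37.5 %.

37.5 %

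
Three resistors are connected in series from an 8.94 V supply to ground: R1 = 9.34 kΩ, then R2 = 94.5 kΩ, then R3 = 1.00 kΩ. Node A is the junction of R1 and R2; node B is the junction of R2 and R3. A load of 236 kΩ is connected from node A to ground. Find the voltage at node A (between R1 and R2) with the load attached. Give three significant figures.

V ≈ 7.86 V

Below node A the series string R2+R3 = 95.50 kΩ sits in parallel with the 236 kΩ load: 67.99 kΩ.
V_A = 8.94 × 67.99/(9.34 + 67.99) = 7.86 V.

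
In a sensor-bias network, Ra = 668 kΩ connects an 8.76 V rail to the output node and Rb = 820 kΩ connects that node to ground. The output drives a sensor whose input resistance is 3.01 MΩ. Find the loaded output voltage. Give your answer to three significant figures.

The load sits in parallel with Rb: Rb‖R_L = (820 × 3010) / (820 + 3010) = 644.4 kΩ.
V_out = 8.76 × 644.4 / (668 + 644.4) = 8.76 × 644.4/1312 = 4.30 V.
(Unloaded it would have been 4.83 V.)

V_out ≈ 4.30 V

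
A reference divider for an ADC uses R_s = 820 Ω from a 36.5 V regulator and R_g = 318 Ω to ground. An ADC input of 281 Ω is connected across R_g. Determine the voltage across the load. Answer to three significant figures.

The load sits in parallel with R_g: R_g‖R_L = (318 × 281) / (318 + 281) = 149.2 Ω.
V_out = 36.5 × 149.2 / (820 + 149.2) = 36.5 × 149.2/969.2 = 5.62 V.
(Unloaded it would have been 10.2 V.)

V_out ≈ 5.62 V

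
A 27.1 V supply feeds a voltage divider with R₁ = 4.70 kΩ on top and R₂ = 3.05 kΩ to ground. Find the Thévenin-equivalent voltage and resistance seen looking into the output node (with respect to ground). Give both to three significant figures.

V_th = 10.7 V, R_th = 1.85 kΩ

V_th is the open-circuit tap voltage: 27.1 × 3.05/(4.70 + 3.05) = 10.7 V.
With the supply zeroed, R₁ and R₂ appear in parallel from the tap: R_th = R₁‖R₂ = (4.70 × 3.05)/7.750 = 1.85 kΩ.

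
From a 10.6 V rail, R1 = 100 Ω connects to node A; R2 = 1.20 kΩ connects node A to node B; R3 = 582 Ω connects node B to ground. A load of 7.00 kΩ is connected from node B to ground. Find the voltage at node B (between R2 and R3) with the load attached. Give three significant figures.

At node B, R3 is in parallel with the load: R3‖R_L = 537.3 Ω.
Below node A the resistance is R2 + (R3‖R_L) = 1737 Ω, so V_A = 10.6 × 1737/1837 = 10.02 V.
Then V_B = V_A × (R3‖R_L)/(R2 + R3‖R_L) = 10.02 × 537.3/1737 = 3.10 V.

V ≈ 3.10 V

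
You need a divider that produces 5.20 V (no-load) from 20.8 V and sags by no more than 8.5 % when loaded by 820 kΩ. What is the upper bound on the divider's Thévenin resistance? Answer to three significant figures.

R_th ≤ 76.2 kΩ

Loading drop = R_th/(R_th + R_L) ≤ 0.0850, so R_th ≤ R_L · ε/(1−ε) = 820 kΩ × 0.0850/0.9150 = 76.2 kΩ.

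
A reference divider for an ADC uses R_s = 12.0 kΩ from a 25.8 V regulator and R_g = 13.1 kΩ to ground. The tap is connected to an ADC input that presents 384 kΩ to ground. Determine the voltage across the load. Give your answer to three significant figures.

V_out ≈ 13.2 V

The load sits in parallel with R_g: R_g‖R_L = (13.1 × 384) / (13.1 + 384) = 12.67 kΩ.
V_out = 25.8 × 12.67 / (12.0 + 12.67) = 25.8 × 12.67/24.67 = 13.2 V.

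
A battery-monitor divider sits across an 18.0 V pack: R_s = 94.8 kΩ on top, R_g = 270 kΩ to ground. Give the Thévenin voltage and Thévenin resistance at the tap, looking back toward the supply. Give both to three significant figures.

V_th is the open-circuit tap voltage: 18.0 × 270/(94.8 + 270) = 13.3 V.
With the supply zeroed, R_s and R_g appear in parallel from the tap: R_th = R_s‖R_g = (94.8 × 270)/364.8 = 70.2 kΩ.

V_th = 13.3 V, R_th = 70.2 kΩ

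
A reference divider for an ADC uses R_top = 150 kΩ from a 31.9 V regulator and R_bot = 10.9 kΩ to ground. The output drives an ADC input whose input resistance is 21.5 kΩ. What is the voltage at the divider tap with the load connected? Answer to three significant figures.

The load sits in parallel with R_bot: R_bot‖R_L = (10.9 × 21.5) / (10.9 + 21.5) = 7.233 kΩ.
V_out = 31.9 × 7.233 / (150 + 7.233) = 31.9 × 7.233/157.2 = 1.47 V.
(Unloaded it would have been 2.16 V.)

V_out ≈ 1.47 V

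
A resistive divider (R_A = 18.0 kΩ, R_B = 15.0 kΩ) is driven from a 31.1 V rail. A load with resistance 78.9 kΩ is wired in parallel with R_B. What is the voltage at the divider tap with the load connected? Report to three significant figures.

V_out ≈ 12.8 V

The load sits in parallel with R_B: R_B‖R_L = (15.0 × 78.9) / (15.0 + 78.9) = 12.60 kΩ.
V_out = 31.1 × 12.60 / (18.0 + 12.60) = 31.1 × 12.60/30.60 = 12.8 V.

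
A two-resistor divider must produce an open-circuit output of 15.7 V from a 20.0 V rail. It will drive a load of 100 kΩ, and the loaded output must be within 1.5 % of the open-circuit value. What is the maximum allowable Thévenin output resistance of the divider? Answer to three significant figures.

R_th ≤ 1.52 kΩ

Loading drop = R_th/(R_th + R_L) ≤ 0.0150, so R_th ≤ R_L · ε/(1−ε) = 100 kΩ × 0.0150/0.9850 = 1.52 kΩ.
(Any R1, R2 with R2/(R1+R2) = 0.785 and R1‖R2 ≤ 1.52 kΩ will meet the spec.)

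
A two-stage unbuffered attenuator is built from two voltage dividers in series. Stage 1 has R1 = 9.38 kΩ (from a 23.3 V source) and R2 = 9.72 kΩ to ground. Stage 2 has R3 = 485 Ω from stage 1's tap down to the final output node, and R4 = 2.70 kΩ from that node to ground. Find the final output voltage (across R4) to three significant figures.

V_out ≈ 4.02 V

Stage 2 presents R3+R4 = 3185 Ω as a load on stage 1's tap.
Stage 1's lower leg becomes R2‖(R3+R4) = 2399 Ω, so V_mid = 23.3 × 2399/11780 = 4.745 V.
Stage 2 is itself unloaded: V_out = V_mid × R4/(R3+R4) = 4.745 × 2700/3185 = 4.02 V.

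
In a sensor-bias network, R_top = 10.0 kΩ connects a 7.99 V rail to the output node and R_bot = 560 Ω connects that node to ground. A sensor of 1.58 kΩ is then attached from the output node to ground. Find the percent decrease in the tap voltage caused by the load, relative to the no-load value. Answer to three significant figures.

25.1 %

Unloaded V = 7.99 × 560/10560 = 0.4237 V.
Loaded: R_bot‖R_L = 413.5 Ω, giving V = 7.99 × 413.5/10410 = 0.3172 V.
Drop = (0.4237 − 0.3172) / 0.4237 = 25.1 %.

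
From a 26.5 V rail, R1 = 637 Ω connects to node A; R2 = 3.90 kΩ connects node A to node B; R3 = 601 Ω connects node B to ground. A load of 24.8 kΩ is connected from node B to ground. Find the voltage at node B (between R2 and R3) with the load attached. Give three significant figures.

V ≈ 3.03 V

At node B, R3 is in parallel with the load: R3‖R_L = 586.8 Ω.
Below node A the resistance is R2 + (R3‖R_L) = 4487 Ω, so V_A = 26.5 × 4487/5124 = 23.21 V.
Then V_B = V_A × (R3‖R_L)/(R2 + R3‖R_L) = 23.21 × 586.8/4487 = 3.03 V.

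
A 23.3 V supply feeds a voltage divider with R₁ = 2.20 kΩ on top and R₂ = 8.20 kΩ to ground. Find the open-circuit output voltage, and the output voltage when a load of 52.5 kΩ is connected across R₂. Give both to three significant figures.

Unloaded: 18.4 V; loaded: 17.8 V

Open-circuit: V = 23.3 × 8.20/(2.20 + 8.20) = 18.4 V.
With the load, R₂ becomes R₂‖R_L = 7.092 kΩ, so V = 23.3 × 7.092/9.292 = 17.8 V.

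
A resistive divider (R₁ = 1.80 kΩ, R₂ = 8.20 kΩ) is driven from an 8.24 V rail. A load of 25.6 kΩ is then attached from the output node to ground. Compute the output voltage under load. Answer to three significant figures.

The load sits in parallel with R₂: R₂‖R_L = (8.20 × 25.6) / (8.20 + 25.6) = 6.211 kΩ.
V_out = 8.24 × 6.211 / (1.80 + 6.211) = 8.24 × 6.211/8.011 = 6.39 V.

V_out ≈ 6.39 V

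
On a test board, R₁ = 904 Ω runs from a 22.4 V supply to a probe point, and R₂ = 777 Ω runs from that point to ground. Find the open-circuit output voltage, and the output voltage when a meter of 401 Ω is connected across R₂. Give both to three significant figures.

Unloaded: 10.4 V; loaded: 5.07 V

Open-circuit: V = 22.4 × 777/(904 + 777) = 10.4 V.
With the load, R₂ becomes R₂‖R_L = 264.5 Ω, so V = 22.4 × 264.5/1168 = 5.07 V.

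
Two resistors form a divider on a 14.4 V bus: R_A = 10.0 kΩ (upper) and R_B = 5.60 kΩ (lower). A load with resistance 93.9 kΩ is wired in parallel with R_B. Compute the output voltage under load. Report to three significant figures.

V_out ≈ 4.98 V

The load sits in parallel with R_B: R_B‖R_L = (5.60 × 93.9) / (5.60 + 93.9) = 5.285 kΩ.
V_out = 14.4 × 5.285 / (10.0 + 5.285) = 14.4 × 5.285/15.28 = 4.98 V.
(Unloaded it would have been 5.17 V.)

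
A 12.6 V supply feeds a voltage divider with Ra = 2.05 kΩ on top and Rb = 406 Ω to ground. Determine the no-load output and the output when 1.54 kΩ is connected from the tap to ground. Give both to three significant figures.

Open-circuit: V = 12.6 × 406/(2050 + 406) = 2.08 V.
With the load, Rb becomes Rb‖R_L = 321.3 Ω, so V = 12.6 × 321.3/2371 = 1.71 V.

Unloaded: 2.08 V; loaded: 1.71 V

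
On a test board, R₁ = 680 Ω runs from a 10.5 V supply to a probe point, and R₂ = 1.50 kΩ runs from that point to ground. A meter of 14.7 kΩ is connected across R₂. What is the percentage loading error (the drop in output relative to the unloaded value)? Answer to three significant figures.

The divider's output (Thévenin) resistance is R₁‖R₂ = 467.9 Ω.
Fractional drop under load = R_th/(R_th + R_L) = 467.9 / (467.9 + 14700) = 0.03085.
So the output falls by 3.08 %.

3.08 %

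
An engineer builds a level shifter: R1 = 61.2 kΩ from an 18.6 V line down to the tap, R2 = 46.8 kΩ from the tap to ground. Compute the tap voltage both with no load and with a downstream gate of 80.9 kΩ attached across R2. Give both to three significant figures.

Unloaded: 8.06 V; loaded: 6.07 V

Open-circuit: V = 18.6 × 46.8/(61.2 + 46.8) = 8.06 V.
With the load, R2 becomes R2‖R_L = 29.65 kΩ, so V = 18.6 × 29.65/90.85 = 6.07 V.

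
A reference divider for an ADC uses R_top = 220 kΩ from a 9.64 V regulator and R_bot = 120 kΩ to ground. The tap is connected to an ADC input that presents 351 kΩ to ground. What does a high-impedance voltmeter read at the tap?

V_out ≈ 2.79 V

The load sits in parallel with R_bot: R_bot‖R_L = (120 × 351) / (120 + 351) = 89.43 kΩ.
V_out = 9.64 × 89.43 / (220 + 89.43) = 9.64 × 89.43/309.4 = 2.79 V.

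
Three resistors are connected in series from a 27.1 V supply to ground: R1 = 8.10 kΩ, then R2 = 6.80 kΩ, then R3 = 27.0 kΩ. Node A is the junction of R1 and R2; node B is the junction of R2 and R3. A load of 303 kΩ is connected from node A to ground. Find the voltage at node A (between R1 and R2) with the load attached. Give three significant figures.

V ≈ 21.4 V

Below node A the series string R2+R3 = 33.80 kΩ sits in parallel with the 303 kΩ load: 30.41 kΩ.
V_A = 27.1 × 30.41/(8.10 + 30.41) = 21.4 V.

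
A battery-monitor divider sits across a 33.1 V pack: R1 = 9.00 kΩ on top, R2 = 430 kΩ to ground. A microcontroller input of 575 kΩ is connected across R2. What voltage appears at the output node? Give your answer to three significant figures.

V_out ≈ 31.9 V

The load sits in parallel with R2: R2‖R_L = (430 × 575) / (430 + 575) = 246.0 kΩ.
V_out = 33.1 × 246.0 / (9.00 + 246.0) = 33.1 × 246.0/255.0 = 31.9 V.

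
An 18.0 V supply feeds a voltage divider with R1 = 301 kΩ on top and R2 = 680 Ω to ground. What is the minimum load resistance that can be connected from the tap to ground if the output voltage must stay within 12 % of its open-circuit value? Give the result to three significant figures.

Output resistance R_th = R1‖R2 = (301000 × 680)/301700 = 678.5 Ω.
The fractional drop is R_th/(R_th + R_L); requiring this ≤ 0.120 gives R_L ≥ R_th(1/0.120 − 1) = 678.5 × 7.333 = 4.98 kΩ.

R_L(min) ≈ 4.98 kΩ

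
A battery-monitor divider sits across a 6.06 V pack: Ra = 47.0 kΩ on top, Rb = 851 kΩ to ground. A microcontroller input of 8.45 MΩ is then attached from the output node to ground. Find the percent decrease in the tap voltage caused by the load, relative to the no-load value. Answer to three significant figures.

The divider's output (Thévenin) resistance is Ra‖Rb = 44.54 kΩ.
Fractional drop under load = R_th/(R_th + R_L) = 44.54 / (44.54 + 8450) = 0.005243.
So the output falls by 0.524 %.

0.524 %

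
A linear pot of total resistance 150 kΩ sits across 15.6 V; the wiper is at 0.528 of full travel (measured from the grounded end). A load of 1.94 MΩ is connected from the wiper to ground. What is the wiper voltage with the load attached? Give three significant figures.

V ≈ 8.08 V

The wiper splits the pot into (1−α)R = 70.80 kΩ above and αR = 79.20 kΩ below.
Lower section ‖ load = 76.09 kΩ.
V_wiper = 15.6 × 76.09/(70.80 + 76.09) = 8.08 V.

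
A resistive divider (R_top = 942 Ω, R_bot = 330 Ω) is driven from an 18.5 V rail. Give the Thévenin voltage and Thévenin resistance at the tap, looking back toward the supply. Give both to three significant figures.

V_th is the open-circuit tap voltage: 18.5 × 330/(942 + 330) = 4.80 V.
With the supply zeroed, R_top and R_bot appear in parallel from the tap: R_th = R_top‖R_bot = (942 × 330)/1272 = 244 Ω.

V_th = 4.80 V, R_th = 244 Ω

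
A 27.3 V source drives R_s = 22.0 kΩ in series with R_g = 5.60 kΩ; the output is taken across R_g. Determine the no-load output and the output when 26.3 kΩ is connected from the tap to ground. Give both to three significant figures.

Open-circuit: V = 27.3 × 5.60/(22.0 + 5.60) = 5.54 V.
With the load, R_g becomes R_g‖R_L = 4.617 kΩ, so V = 27.3 × 4.617/26.62 = 4.74 V.

Unloaded: 5.54 V; loaded: 4.74 V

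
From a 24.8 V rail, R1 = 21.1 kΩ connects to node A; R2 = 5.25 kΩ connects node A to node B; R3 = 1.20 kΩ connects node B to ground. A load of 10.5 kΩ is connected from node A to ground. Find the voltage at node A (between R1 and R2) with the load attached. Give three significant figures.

Below node A the series string R2+R3 = 6.450 kΩ sits in parallel with the 10.5 kΩ load: 3.996 kΩ.
V_A = 24.8 × 3.996/(21.1 + 3.996) = 3.95 V.

V ≈ 3.95 V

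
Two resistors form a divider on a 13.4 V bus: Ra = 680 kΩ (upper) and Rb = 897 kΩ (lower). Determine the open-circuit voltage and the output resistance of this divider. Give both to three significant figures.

V_th is the open-circuit tap voltage: 13.4 × 897/(680 + 897) = 7.62 V.
With the supply zeroed, Ra and Rb appear in parallel from the tap: R_th = Ra‖Rb = (680 × 897)/1577 = 387 kΩ.

V_th = 7.62 V, R_th = 387 kΩ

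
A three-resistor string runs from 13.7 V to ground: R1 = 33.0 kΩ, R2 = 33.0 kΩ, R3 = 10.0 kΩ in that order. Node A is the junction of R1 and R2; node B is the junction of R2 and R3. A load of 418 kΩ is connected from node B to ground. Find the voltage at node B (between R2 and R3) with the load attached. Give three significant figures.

At node B, R3 is in parallel with the load: R3‖R_L = 9.766 kΩ.
Below node A the resistance is R2 + (R3‖R_L) = 42.77 kΩ, so V_A = 13.7 × 42.77/75.77 = 7.733 V.
Then V_B = V_A × (R3‖R_L)/(R2 + R3‖R_L) = 7.733 × 9.766/42.77 = 1.77 V.

V ≈ 1.77 V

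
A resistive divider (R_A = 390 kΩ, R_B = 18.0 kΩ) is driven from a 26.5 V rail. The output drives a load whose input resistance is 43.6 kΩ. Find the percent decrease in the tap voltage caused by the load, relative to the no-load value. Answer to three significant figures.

28.3 %

Unloaded V = 26.5 × 18.0/408.0 = 1.169 V.
Loaded: R_B‖R_L = 12.74 kΩ, giving V = 26.5 × 12.74/402.7 = 0.8383 V.
Drop = (1.169 − 0.8383) / 1.169 = 28.3 %.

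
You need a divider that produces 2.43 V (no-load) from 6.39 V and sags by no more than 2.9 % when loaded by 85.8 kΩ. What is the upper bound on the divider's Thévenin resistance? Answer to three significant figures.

R_th ≤ 2.56 kΩ

Loading drop = R_th/(R_th + R_L) ≤ 0.0290, so R_th ≤ R_L · ε/(1−ε) = 85.8 kΩ × 0.0290/0.9710 = 2.56 kΩ.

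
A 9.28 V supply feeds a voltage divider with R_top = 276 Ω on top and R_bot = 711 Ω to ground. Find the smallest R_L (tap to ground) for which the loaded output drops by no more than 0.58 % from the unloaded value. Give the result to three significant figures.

R_L(min) ≈ 34.1 kΩ

Output resistance R_th = R_top‖R_bot = (276 × 711)/987.0 = 198.8 Ω.
The fractional drop is R_th/(R_th + R_L); requiring this ≤ 0.00580 gives R_L ≥ R_th(1/0.00580 − 1) = 198.8 × 171.4 = 34.1 kΩ.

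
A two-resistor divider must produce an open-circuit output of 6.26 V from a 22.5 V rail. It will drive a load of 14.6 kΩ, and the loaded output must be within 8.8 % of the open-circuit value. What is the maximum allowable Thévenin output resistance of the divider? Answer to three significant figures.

R_th ≤ 1.41 kΩ

Loading drop = R_th/(R_th + R_L) ≤ 0.0880, so R_th ≤ R_L · ε/(1−ε) = 14.6 kΩ × 0.0880/0.9120 = 1.41 kΩ.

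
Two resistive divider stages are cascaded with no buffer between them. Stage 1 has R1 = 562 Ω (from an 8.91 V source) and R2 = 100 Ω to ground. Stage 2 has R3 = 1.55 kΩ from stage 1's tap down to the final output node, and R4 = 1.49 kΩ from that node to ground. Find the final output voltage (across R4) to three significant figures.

Stage 2 presents R3+R4 = 3040 Ω as a load on stage 1's tap.
Stage 1's lower leg becomes R2‖(R3+R4) = 96.82 Ω, so V_mid = 8.91 × 96.82/658.8 = 1.309 V.
Stage 2 is itself unloaded: V_out = V_mid × R4/(R3+R4) = 1.309 × 1490/3040 = 0.642 V.

V_out ≈ 0.642 V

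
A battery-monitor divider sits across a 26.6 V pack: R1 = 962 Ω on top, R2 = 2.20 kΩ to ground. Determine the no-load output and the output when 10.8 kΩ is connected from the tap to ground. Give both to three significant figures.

Unloaded: 18.5 V; loaded: 17.4 V

Open-circuit: V = 26.6 × 2200/(962 + 2200) = 18.5 V.
With the load, R2 becomes R2‖R_L = 1828 Ω, so V = 26.6 × 1828/2790 = 17.4 V.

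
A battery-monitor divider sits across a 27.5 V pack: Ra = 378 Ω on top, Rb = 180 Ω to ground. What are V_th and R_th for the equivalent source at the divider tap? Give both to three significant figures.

V_th is the open-circuit tap voltage: 27.5 × 180/(378 + 180) = 8.87 V.
With the supply zeroed, Ra and Rb appear in parallel from the tap: R_th = Ra‖Rb = (378 × 180)/558.0 = 122 Ω.

V_th = 8.87 V, R_th = 122 Ω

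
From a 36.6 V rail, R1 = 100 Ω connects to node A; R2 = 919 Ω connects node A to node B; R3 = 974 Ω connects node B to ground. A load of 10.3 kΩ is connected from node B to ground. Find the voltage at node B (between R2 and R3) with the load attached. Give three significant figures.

V ≈ 17.1 V

At node B, R3 is in parallel with the load: R3‖R_L = 889.9 Ω.
Below node A the resistance is R2 + (R3‖R_L) = 1809 Ω, so V_A = 36.6 × 1809/1909 = 34.68 V.
Then V_B = V_A × (R3‖R_L)/(R2 + R3‖R_L) = 34.68 × 889.9/1809 = 17.1 V.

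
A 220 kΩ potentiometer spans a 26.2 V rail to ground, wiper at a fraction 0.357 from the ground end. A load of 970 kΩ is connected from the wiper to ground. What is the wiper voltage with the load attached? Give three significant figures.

V ≈ 8.89 V

The wiper splits the pot into (1−α)R = 141.5 kΩ above and αR = 78.54 kΩ below.
Lower section ‖ load = 72.66 kΩ.
V_wiper = 26.2 × 72.66/(141.5 + 72.66) = 8.89 V.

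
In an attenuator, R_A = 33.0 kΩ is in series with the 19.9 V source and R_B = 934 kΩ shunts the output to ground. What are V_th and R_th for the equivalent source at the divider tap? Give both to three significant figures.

V_th = 19.2 V, R_th = 31.9 kΩ

V_th is the open-circuit tap voltage: 19.9 × 934/(33.0 + 934) = 19.2 V.
With the supply zeroed, R_A and R_B appear in parallel from the tap: R_th = R_A‖R_B = (33.0 × 934)/967.0 = 31.9 kΩ.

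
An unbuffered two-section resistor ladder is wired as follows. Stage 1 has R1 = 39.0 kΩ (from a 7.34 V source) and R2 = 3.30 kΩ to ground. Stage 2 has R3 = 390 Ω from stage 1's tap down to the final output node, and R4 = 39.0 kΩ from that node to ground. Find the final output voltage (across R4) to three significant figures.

Stage 2 presents R3+R4 = 39390 Ω as a load on stage 1's tap.
Stage 1's lower leg becomes R2‖(R3+R4) = 3045 Ω, so V_mid = 7.34 × 3045/42040 = 0.5316 V.
Stage 2 is itself unloaded: V_out = V_mid × R4/(R3+R4) = 0.5316 × 39000/39390 = 0.526 V.

V_out ≈ 0.526 V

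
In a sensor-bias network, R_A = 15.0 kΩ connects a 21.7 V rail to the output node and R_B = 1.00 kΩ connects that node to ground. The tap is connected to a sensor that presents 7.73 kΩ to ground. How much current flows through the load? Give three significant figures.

R_B‖R_L = 0.8855 kΩ; V_out = 21.7 × 0.8855/15.89 = 1.210 V.
I_L = V_out / R_L = 1.210 / 7.73 kΩ = 0.156 mA.

I_L ≈ 0.156 mA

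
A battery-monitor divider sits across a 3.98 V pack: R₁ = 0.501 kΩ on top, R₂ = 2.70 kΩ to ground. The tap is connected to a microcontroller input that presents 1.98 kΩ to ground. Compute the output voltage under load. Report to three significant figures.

V_out ≈ 2.77 V

The load sits in parallel with R₂: R₂‖R_L = (2700 × 1980) / (2700 + 1980) = 1142 Ω.
V_out = 3.98 × 1142 / (501 + 1142) = 3.98 × 1142/1643 = 2.77 V.
(Unloaded it would have been 3.36 V.)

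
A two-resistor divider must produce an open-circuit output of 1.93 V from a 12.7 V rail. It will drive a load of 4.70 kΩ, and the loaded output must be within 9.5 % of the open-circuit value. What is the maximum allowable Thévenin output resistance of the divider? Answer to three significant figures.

R_th ≤ 493 Ω

Loading drop = R_th/(R_th + R_L) ≤ 0.0950, so R_th ≤ R_L · ε/(1−ε) = 4.70 kΩ × 0.0950/0.9050 = 493 Ω.
(Any R1, R2 with R2/(R1+R2) = 0.152 and R1‖R2 ≤ 493 Ω will meet the spec.)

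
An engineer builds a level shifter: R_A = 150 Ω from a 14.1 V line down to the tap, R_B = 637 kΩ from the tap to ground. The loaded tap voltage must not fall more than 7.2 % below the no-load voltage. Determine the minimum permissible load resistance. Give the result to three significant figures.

Output resistance R_th = R_A‖R_B = (150 × 637000)/637200 = 150.0 Ω.
The fractional drop is R_th/(R_th + R_L); requiring this ≤ 0.0720 gives R_L ≥ R_th(1/0.0720 − 1) = 150.0 × 12.89 = 1.93 kΩ.

R_L(min) ≈ 1.93 kΩ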